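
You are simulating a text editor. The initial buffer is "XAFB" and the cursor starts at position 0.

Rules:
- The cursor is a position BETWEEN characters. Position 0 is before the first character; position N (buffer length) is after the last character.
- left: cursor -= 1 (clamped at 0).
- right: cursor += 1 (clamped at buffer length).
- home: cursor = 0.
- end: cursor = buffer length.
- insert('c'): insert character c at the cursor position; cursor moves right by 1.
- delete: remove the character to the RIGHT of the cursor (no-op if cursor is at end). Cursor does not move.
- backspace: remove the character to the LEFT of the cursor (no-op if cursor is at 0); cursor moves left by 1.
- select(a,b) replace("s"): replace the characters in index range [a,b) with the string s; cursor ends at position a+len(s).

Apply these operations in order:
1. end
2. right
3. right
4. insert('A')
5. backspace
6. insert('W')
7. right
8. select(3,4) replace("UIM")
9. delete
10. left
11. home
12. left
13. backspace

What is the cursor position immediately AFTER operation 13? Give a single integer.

Answer: 0

Derivation:
After op 1 (end): buf='XAFB' cursor=4
After op 2 (right): buf='XAFB' cursor=4
After op 3 (right): buf='XAFB' cursor=4
After op 4 (insert('A')): buf='XAFBA' cursor=5
After op 5 (backspace): buf='XAFB' cursor=4
After op 6 (insert('W')): buf='XAFBW' cursor=5
After op 7 (right): buf='XAFBW' cursor=5
After op 8 (select(3,4) replace("UIM")): buf='XAFUIMW' cursor=6
After op 9 (delete): buf='XAFUIM' cursor=6
After op 10 (left): buf='XAFUIM' cursor=5
After op 11 (home): buf='XAFUIM' cursor=0
After op 12 (left): buf='XAFUIM' cursor=0
After op 13 (backspace): buf='XAFUIM' cursor=0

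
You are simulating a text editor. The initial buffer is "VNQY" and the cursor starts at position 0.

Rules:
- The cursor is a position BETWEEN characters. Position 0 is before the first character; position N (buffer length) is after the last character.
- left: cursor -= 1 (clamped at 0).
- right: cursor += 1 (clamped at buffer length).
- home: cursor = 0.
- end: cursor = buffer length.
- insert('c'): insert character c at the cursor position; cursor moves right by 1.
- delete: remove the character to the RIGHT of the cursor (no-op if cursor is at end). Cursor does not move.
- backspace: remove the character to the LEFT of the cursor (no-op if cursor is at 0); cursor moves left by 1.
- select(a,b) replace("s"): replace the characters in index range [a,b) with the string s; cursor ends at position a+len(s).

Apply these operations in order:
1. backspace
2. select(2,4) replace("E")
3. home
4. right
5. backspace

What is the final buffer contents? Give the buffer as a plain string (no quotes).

Answer: NE

Derivation:
After op 1 (backspace): buf='VNQY' cursor=0
After op 2 (select(2,4) replace("E")): buf='VNE' cursor=3
After op 3 (home): buf='VNE' cursor=0
After op 4 (right): buf='VNE' cursor=1
After op 5 (backspace): buf='NE' cursor=0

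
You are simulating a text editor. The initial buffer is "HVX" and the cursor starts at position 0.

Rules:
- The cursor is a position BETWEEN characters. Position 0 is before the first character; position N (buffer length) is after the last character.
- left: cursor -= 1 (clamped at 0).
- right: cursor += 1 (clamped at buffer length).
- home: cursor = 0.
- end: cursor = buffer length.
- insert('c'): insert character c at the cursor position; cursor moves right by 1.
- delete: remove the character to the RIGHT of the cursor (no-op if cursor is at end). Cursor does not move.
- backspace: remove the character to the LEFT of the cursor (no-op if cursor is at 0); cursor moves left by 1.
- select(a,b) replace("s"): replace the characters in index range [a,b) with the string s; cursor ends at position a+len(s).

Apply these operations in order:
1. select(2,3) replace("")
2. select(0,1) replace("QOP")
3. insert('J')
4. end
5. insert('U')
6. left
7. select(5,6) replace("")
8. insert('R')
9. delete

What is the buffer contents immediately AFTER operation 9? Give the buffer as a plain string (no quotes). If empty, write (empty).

Answer: QOPJVR

Derivation:
After op 1 (select(2,3) replace("")): buf='HV' cursor=2
After op 2 (select(0,1) replace("QOP")): buf='QOPV' cursor=3
After op 3 (insert('J')): buf='QOPJV' cursor=4
After op 4 (end): buf='QOPJV' cursor=5
After op 5 (insert('U')): buf='QOPJVU' cursor=6
After op 6 (left): buf='QOPJVU' cursor=5
After op 7 (select(5,6) replace("")): buf='QOPJV' cursor=5
After op 8 (insert('R')): buf='QOPJVR' cursor=6
After op 9 (delete): buf='QOPJVR' cursor=6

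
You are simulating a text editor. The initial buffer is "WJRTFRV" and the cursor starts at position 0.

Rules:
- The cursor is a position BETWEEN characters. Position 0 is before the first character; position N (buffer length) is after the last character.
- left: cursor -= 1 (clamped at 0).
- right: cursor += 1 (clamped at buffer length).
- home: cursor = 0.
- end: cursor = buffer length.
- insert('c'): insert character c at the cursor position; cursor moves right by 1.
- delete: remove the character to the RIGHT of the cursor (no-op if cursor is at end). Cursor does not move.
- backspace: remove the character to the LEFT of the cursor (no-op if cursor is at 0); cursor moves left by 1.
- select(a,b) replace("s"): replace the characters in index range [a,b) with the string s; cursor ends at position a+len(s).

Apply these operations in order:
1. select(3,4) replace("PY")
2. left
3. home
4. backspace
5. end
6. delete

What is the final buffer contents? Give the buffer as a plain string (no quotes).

After op 1 (select(3,4) replace("PY")): buf='WJRPYFRV' cursor=5
After op 2 (left): buf='WJRPYFRV' cursor=4
After op 3 (home): buf='WJRPYFRV' cursor=0
After op 4 (backspace): buf='WJRPYFRV' cursor=0
After op 5 (end): buf='WJRPYFRV' cursor=8
After op 6 (delete): buf='WJRPYFRV' cursor=8

Answer: WJRPYFRV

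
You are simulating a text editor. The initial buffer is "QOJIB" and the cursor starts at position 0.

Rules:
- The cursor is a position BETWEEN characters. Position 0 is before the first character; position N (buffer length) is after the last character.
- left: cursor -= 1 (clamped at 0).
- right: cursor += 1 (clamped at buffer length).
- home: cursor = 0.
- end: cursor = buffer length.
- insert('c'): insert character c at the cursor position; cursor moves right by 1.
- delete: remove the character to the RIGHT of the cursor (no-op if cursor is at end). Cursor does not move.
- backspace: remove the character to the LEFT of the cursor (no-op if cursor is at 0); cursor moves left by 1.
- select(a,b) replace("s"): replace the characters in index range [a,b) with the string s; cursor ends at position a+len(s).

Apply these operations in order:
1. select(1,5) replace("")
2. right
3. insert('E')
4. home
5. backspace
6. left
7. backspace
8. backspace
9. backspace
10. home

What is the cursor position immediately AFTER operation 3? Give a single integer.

After op 1 (select(1,5) replace("")): buf='Q' cursor=1
After op 2 (right): buf='Q' cursor=1
After op 3 (insert('E')): buf='QE' cursor=2

Answer: 2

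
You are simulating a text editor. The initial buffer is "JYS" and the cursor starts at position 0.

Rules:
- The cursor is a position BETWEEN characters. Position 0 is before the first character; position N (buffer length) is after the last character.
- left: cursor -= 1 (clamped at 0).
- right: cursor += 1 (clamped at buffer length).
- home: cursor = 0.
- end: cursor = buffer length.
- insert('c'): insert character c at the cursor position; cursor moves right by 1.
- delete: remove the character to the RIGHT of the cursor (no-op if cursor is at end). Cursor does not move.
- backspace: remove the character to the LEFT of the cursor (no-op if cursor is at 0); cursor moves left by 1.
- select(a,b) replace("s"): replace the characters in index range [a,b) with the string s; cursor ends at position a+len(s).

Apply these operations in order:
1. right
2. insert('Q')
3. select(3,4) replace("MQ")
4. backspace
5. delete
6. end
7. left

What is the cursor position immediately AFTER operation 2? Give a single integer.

Answer: 2

Derivation:
After op 1 (right): buf='JYS' cursor=1
After op 2 (insert('Q')): buf='JQYS' cursor=2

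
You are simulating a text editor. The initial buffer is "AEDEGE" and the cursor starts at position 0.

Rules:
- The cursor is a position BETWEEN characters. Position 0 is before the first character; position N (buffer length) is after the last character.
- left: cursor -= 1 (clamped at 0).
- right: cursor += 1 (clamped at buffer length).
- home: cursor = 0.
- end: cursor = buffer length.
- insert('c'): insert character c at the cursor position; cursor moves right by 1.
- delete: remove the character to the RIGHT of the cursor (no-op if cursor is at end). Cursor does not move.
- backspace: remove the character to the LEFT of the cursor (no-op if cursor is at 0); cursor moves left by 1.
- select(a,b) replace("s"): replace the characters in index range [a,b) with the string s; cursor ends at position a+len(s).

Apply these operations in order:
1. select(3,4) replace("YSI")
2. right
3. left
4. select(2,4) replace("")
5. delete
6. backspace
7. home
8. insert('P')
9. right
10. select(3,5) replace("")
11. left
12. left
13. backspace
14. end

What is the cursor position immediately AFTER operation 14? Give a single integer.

Answer: 2

Derivation:
After op 1 (select(3,4) replace("YSI")): buf='AEDYSIGE' cursor=6
After op 2 (right): buf='AEDYSIGE' cursor=7
After op 3 (left): buf='AEDYSIGE' cursor=6
After op 4 (select(2,4) replace("")): buf='AESIGE' cursor=2
After op 5 (delete): buf='AEIGE' cursor=2
After op 6 (backspace): buf='AIGE' cursor=1
After op 7 (home): buf='AIGE' cursor=0
After op 8 (insert('P')): buf='PAIGE' cursor=1
After op 9 (right): buf='PAIGE' cursor=2
After op 10 (select(3,5) replace("")): buf='PAI' cursor=3
After op 11 (left): buf='PAI' cursor=2
After op 12 (left): buf='PAI' cursor=1
After op 13 (backspace): buf='AI' cursor=0
After op 14 (end): buf='AI' cursor=2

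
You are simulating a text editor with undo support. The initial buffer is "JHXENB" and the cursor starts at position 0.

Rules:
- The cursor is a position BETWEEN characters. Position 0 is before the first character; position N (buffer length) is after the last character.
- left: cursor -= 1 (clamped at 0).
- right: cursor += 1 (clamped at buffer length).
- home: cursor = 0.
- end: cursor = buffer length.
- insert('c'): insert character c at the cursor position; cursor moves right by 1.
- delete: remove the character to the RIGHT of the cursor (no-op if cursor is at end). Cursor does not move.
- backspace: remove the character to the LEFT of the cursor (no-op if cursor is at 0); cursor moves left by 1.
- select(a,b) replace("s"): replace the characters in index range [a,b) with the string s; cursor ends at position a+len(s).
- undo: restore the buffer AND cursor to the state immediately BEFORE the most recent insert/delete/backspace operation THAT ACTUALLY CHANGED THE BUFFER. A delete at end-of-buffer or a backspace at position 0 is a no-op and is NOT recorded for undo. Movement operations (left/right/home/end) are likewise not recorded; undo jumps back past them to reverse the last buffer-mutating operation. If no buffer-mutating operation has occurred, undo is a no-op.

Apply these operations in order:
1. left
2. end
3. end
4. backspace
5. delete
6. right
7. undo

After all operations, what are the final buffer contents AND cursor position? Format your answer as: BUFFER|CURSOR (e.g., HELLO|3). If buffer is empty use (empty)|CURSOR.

Answer: JHXENB|6

Derivation:
After op 1 (left): buf='JHXENB' cursor=0
After op 2 (end): buf='JHXENB' cursor=6
After op 3 (end): buf='JHXENB' cursor=6
After op 4 (backspace): buf='JHXEN' cursor=5
After op 5 (delete): buf='JHXEN' cursor=5
After op 6 (right): buf='JHXEN' cursor=5
After op 7 (undo): buf='JHXENB' cursor=6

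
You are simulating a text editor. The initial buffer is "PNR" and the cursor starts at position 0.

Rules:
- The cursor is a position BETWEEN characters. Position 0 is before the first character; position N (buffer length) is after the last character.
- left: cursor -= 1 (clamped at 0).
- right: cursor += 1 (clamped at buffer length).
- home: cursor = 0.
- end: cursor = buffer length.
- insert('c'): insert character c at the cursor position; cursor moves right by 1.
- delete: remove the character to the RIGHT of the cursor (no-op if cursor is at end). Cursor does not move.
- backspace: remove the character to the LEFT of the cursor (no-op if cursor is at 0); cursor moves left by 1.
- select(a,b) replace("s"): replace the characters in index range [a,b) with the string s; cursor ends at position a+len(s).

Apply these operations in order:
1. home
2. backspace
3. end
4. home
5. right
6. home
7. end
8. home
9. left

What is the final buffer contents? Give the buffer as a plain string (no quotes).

After op 1 (home): buf='PNR' cursor=0
After op 2 (backspace): buf='PNR' cursor=0
After op 3 (end): buf='PNR' cursor=3
After op 4 (home): buf='PNR' cursor=0
After op 5 (right): buf='PNR' cursor=1
After op 6 (home): buf='PNR' cursor=0
After op 7 (end): buf='PNR' cursor=3
After op 8 (home): buf='PNR' cursor=0
After op 9 (left): buf='PNR' cursor=0

Answer: PNR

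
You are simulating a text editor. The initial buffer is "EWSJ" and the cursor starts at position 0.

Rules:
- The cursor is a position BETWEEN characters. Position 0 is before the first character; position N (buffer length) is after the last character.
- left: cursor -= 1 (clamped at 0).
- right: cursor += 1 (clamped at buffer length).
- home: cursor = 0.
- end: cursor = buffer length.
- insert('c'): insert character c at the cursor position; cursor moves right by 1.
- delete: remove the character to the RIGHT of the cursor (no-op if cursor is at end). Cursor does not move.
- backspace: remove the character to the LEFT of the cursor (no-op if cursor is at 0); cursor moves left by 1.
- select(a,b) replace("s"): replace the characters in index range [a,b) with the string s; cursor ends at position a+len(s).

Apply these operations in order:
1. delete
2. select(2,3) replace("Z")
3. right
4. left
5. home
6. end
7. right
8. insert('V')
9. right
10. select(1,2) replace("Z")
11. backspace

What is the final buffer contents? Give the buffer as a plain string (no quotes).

After op 1 (delete): buf='WSJ' cursor=0
After op 2 (select(2,3) replace("Z")): buf='WSZ' cursor=3
After op 3 (right): buf='WSZ' cursor=3
After op 4 (left): buf='WSZ' cursor=2
After op 5 (home): buf='WSZ' cursor=0
After op 6 (end): buf='WSZ' cursor=3
After op 7 (right): buf='WSZ' cursor=3
After op 8 (insert('V')): buf='WSZV' cursor=4
After op 9 (right): buf='WSZV' cursor=4
After op 10 (select(1,2) replace("Z")): buf='WZZV' cursor=2
After op 11 (backspace): buf='WZV' cursor=1

Answer: WZV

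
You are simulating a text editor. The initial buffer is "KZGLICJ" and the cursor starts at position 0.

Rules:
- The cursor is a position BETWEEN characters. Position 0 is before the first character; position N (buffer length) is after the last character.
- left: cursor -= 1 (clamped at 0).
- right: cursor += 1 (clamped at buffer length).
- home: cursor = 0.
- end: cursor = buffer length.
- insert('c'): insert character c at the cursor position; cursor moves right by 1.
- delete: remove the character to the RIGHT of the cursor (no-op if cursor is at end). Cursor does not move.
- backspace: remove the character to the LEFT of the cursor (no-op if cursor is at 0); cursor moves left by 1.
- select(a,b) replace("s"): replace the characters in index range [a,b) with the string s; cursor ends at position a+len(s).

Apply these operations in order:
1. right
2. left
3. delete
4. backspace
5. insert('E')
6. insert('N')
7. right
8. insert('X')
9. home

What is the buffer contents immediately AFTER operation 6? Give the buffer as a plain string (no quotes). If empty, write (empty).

Answer: ENZGLICJ

Derivation:
After op 1 (right): buf='KZGLICJ' cursor=1
After op 2 (left): buf='KZGLICJ' cursor=0
After op 3 (delete): buf='ZGLICJ' cursor=0
After op 4 (backspace): buf='ZGLICJ' cursor=0
After op 5 (insert('E')): buf='EZGLICJ' cursor=1
After op 6 (insert('N')): buf='ENZGLICJ' cursor=2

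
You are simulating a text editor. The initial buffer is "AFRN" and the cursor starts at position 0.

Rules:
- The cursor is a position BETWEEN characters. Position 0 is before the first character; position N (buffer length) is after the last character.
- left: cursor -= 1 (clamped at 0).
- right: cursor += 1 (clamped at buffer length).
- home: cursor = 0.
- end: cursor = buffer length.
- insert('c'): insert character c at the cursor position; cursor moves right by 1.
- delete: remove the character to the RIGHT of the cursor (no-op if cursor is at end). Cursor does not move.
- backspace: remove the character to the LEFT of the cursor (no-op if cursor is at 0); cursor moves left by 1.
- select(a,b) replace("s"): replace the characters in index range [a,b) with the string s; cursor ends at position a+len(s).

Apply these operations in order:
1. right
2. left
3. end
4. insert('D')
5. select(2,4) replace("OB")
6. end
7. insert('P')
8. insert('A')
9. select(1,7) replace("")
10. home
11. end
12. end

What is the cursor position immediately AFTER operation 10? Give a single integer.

Answer: 0

Derivation:
After op 1 (right): buf='AFRN' cursor=1
After op 2 (left): buf='AFRN' cursor=0
After op 3 (end): buf='AFRN' cursor=4
After op 4 (insert('D')): buf='AFRND' cursor=5
After op 5 (select(2,4) replace("OB")): buf='AFOBD' cursor=4
After op 6 (end): buf='AFOBD' cursor=5
After op 7 (insert('P')): buf='AFOBDP' cursor=6
After op 8 (insert('A')): buf='AFOBDPA' cursor=7
After op 9 (select(1,7) replace("")): buf='A' cursor=1
After op 10 (home): buf='A' cursor=0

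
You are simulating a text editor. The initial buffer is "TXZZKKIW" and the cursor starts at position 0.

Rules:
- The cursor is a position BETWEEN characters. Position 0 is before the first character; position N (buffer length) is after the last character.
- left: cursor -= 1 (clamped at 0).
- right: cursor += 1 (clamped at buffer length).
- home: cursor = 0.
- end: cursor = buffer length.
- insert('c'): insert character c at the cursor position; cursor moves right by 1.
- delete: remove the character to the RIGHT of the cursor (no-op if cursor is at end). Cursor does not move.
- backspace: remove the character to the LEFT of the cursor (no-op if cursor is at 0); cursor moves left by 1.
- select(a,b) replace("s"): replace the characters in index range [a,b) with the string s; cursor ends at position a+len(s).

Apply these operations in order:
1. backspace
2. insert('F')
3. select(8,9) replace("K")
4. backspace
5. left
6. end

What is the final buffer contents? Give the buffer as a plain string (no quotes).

After op 1 (backspace): buf='TXZZKKIW' cursor=0
After op 2 (insert('F')): buf='FTXZZKKIW' cursor=1
After op 3 (select(8,9) replace("K")): buf='FTXZZKKIK' cursor=9
After op 4 (backspace): buf='FTXZZKKI' cursor=8
After op 5 (left): buf='FTXZZKKI' cursor=7
After op 6 (end): buf='FTXZZKKI' cursor=8

Answer: FTXZZKKI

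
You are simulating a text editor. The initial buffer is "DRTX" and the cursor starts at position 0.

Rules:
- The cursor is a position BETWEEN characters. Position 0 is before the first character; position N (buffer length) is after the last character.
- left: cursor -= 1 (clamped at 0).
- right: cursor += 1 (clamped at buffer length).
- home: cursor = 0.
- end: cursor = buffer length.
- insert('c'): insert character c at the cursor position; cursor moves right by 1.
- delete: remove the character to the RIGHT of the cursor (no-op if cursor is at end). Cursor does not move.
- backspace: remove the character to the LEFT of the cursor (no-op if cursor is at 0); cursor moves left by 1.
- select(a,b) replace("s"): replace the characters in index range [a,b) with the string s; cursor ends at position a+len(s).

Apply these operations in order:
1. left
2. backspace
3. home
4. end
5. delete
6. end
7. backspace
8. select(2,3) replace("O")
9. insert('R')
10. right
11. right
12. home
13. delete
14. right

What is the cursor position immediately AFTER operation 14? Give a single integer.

After op 1 (left): buf='DRTX' cursor=0
After op 2 (backspace): buf='DRTX' cursor=0
After op 3 (home): buf='DRTX' cursor=0
After op 4 (end): buf='DRTX' cursor=4
After op 5 (delete): buf='DRTX' cursor=4
After op 6 (end): buf='DRTX' cursor=4
After op 7 (backspace): buf='DRT' cursor=3
After op 8 (select(2,3) replace("O")): buf='DRO' cursor=3
After op 9 (insert('R')): buf='DROR' cursor=4
After op 10 (right): buf='DROR' cursor=4
After op 11 (right): buf='DROR' cursor=4
After op 12 (home): buf='DROR' cursor=0
After op 13 (delete): buf='ROR' cursor=0
After op 14 (right): buf='ROR' cursor=1

Answer: 1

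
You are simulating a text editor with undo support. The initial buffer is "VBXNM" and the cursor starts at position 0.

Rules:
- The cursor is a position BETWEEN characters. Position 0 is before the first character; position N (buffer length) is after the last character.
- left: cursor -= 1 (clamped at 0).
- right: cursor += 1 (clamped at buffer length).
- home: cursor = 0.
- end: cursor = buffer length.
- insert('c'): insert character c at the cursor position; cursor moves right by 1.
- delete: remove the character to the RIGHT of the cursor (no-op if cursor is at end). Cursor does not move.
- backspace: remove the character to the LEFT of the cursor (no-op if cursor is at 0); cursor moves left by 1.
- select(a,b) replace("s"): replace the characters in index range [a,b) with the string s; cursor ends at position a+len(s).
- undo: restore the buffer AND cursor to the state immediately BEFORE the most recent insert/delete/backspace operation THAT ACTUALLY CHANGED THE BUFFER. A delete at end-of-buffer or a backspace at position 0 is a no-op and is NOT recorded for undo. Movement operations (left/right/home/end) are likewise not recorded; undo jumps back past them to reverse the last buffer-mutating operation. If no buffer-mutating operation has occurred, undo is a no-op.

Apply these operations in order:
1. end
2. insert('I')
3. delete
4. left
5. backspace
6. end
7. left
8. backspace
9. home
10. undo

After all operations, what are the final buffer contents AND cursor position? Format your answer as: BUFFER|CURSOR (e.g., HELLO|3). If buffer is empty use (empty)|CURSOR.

Answer: VBXNI|4

Derivation:
After op 1 (end): buf='VBXNM' cursor=5
After op 2 (insert('I')): buf='VBXNMI' cursor=6
After op 3 (delete): buf='VBXNMI' cursor=6
After op 4 (left): buf='VBXNMI' cursor=5
After op 5 (backspace): buf='VBXNI' cursor=4
After op 6 (end): buf='VBXNI' cursor=5
After op 7 (left): buf='VBXNI' cursor=4
After op 8 (backspace): buf='VBXI' cursor=3
After op 9 (home): buf='VBXI' cursor=0
After op 10 (undo): buf='VBXNI' cursor=4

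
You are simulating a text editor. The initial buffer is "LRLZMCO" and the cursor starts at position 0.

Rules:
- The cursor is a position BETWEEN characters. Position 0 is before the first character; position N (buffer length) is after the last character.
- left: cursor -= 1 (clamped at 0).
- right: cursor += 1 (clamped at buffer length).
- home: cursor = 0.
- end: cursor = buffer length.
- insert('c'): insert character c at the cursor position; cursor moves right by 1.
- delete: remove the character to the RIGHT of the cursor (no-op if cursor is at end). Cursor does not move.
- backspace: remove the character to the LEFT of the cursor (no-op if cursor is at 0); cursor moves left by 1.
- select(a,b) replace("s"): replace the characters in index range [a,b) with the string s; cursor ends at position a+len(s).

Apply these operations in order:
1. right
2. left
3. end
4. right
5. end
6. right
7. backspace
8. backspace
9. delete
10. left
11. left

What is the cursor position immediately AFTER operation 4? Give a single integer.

After op 1 (right): buf='LRLZMCO' cursor=1
After op 2 (left): buf='LRLZMCO' cursor=0
After op 3 (end): buf='LRLZMCO' cursor=7
After op 4 (right): buf='LRLZMCO' cursor=7

Answer: 7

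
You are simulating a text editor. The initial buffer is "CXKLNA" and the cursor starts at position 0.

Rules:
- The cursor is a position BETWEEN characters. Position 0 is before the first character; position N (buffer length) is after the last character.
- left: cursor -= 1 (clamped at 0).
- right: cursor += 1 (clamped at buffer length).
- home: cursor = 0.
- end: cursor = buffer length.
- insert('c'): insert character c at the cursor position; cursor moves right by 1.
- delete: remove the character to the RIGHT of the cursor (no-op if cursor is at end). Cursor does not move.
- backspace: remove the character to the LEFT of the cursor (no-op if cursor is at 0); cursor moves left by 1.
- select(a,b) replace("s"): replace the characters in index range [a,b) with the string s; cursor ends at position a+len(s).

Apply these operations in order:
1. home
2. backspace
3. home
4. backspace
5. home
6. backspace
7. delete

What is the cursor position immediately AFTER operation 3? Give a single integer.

Answer: 0

Derivation:
After op 1 (home): buf='CXKLNA' cursor=0
After op 2 (backspace): buf='CXKLNA' cursor=0
After op 3 (home): buf='CXKLNA' cursor=0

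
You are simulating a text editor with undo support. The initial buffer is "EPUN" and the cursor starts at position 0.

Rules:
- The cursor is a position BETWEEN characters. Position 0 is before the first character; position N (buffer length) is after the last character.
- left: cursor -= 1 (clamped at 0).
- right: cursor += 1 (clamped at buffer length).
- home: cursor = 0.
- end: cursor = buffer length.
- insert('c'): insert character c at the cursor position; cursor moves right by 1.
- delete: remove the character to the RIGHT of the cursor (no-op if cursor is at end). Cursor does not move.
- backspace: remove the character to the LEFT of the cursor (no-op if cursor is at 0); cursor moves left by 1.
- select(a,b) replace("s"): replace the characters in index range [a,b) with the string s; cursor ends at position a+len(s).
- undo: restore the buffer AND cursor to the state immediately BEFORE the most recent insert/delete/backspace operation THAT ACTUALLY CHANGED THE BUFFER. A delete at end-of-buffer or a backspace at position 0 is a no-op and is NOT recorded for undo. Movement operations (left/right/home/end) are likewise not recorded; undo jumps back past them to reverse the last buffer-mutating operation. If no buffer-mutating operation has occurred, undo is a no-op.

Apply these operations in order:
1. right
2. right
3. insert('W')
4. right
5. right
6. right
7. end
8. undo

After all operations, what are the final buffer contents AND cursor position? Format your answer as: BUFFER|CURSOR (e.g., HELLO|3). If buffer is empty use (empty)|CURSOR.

After op 1 (right): buf='EPUN' cursor=1
After op 2 (right): buf='EPUN' cursor=2
After op 3 (insert('W')): buf='EPWUN' cursor=3
After op 4 (right): buf='EPWUN' cursor=4
After op 5 (right): buf='EPWUN' cursor=5
After op 6 (right): buf='EPWUN' cursor=5
After op 7 (end): buf='EPWUN' cursor=5
After op 8 (undo): buf='EPUN' cursor=2

Answer: EPUN|2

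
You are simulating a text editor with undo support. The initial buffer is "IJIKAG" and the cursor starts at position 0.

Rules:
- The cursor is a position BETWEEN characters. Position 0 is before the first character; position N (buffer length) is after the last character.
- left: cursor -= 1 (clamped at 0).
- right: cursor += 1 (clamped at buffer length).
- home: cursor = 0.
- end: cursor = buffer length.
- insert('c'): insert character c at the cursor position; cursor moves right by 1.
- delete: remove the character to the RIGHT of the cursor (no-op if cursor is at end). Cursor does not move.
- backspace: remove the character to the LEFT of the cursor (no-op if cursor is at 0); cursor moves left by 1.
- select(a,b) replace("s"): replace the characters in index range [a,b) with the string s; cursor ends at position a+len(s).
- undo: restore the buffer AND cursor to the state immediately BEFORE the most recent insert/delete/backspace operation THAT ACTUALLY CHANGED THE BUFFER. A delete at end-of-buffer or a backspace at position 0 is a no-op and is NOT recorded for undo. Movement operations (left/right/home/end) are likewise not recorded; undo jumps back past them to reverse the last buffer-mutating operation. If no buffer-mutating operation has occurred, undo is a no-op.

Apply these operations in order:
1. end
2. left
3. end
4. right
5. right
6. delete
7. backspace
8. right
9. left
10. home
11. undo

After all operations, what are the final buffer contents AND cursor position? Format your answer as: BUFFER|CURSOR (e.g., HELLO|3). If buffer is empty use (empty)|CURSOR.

Answer: IJIKAG|6

Derivation:
After op 1 (end): buf='IJIKAG' cursor=6
After op 2 (left): buf='IJIKAG' cursor=5
After op 3 (end): buf='IJIKAG' cursor=6
After op 4 (right): buf='IJIKAG' cursor=6
After op 5 (right): buf='IJIKAG' cursor=6
After op 6 (delete): buf='IJIKAG' cursor=6
After op 7 (backspace): buf='IJIKA' cursor=5
After op 8 (right): buf='IJIKA' cursor=5
After op 9 (left): buf='IJIKA' cursor=4
After op 10 (home): buf='IJIKA' cursor=0
After op 11 (undo): buf='IJIKAG' cursor=6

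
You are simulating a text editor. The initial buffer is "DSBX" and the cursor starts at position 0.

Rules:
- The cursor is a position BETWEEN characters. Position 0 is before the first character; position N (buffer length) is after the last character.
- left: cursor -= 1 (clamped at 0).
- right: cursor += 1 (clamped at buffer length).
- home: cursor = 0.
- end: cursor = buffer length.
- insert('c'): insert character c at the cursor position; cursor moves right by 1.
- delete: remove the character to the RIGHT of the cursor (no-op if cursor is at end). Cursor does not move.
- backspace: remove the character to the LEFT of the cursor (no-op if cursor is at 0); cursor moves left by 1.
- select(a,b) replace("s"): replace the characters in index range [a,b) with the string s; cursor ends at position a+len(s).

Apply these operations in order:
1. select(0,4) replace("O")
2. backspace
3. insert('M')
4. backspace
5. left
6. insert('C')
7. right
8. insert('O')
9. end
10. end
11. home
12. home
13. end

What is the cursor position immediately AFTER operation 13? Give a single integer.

After op 1 (select(0,4) replace("O")): buf='O' cursor=1
After op 2 (backspace): buf='(empty)' cursor=0
After op 3 (insert('M')): buf='M' cursor=1
After op 4 (backspace): buf='(empty)' cursor=0
After op 5 (left): buf='(empty)' cursor=0
After op 6 (insert('C')): buf='C' cursor=1
After op 7 (right): buf='C' cursor=1
After op 8 (insert('O')): buf='CO' cursor=2
After op 9 (end): buf='CO' cursor=2
After op 10 (end): buf='CO' cursor=2
After op 11 (home): buf='CO' cursor=0
After op 12 (home): buf='CO' cursor=0
After op 13 (end): buf='CO' cursor=2

Answer: 2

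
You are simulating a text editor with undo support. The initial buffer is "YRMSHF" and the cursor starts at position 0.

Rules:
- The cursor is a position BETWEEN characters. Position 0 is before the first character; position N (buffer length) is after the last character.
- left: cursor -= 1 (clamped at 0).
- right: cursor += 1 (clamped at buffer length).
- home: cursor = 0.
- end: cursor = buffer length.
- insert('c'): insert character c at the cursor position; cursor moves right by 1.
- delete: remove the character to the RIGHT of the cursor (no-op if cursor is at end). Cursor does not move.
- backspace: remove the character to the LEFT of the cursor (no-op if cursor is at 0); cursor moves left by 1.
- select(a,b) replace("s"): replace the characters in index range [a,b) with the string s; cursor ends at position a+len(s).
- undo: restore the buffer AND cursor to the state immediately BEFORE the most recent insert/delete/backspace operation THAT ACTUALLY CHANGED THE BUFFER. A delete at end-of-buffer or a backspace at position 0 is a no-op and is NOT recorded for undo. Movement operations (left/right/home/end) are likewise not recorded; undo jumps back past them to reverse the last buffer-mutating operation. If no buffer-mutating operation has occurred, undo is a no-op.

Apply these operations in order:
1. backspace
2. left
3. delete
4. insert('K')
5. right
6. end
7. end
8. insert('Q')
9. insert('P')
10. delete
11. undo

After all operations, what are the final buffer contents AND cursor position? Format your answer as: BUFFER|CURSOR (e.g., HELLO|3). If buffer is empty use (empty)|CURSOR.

Answer: KRMSHFQ|7

Derivation:
After op 1 (backspace): buf='YRMSHF' cursor=0
After op 2 (left): buf='YRMSHF' cursor=0
After op 3 (delete): buf='RMSHF' cursor=0
After op 4 (insert('K')): buf='KRMSHF' cursor=1
After op 5 (right): buf='KRMSHF' cursor=2
After op 6 (end): buf='KRMSHF' cursor=6
After op 7 (end): buf='KRMSHF' cursor=6
After op 8 (insert('Q')): buf='KRMSHFQ' cursor=7
After op 9 (insert('P')): buf='KRMSHFQP' cursor=8
After op 10 (delete): buf='KRMSHFQP' cursor=8
After op 11 (undo): buf='KRMSHFQ' cursor=7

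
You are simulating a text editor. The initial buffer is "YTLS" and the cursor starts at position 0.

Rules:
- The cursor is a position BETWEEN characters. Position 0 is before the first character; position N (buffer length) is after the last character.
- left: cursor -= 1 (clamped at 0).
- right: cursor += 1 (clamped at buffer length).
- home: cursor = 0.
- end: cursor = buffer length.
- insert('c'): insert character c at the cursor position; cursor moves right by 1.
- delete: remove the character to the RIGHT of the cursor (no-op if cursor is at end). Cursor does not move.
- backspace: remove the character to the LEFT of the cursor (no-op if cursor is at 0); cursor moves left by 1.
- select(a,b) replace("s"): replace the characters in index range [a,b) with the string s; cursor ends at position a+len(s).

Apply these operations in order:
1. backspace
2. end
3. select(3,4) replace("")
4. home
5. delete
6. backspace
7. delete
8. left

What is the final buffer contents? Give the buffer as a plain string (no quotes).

After op 1 (backspace): buf='YTLS' cursor=0
After op 2 (end): buf='YTLS' cursor=4
After op 3 (select(3,4) replace("")): buf='YTL' cursor=3
After op 4 (home): buf='YTL' cursor=0
After op 5 (delete): buf='TL' cursor=0
After op 6 (backspace): buf='TL' cursor=0
After op 7 (delete): buf='L' cursor=0
After op 8 (left): buf='L' cursor=0

Answer: L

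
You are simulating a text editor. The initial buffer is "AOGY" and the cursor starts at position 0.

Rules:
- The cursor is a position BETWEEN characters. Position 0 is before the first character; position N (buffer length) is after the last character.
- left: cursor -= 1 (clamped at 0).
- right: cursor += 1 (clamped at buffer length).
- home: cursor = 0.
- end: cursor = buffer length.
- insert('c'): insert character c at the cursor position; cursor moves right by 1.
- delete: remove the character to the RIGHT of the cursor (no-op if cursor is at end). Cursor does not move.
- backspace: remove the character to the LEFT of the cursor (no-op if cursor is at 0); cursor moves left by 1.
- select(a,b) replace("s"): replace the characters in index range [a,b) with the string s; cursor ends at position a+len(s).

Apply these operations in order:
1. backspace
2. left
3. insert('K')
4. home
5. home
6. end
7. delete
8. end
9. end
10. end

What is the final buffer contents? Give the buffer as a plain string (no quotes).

After op 1 (backspace): buf='AOGY' cursor=0
After op 2 (left): buf='AOGY' cursor=0
After op 3 (insert('K')): buf='KAOGY' cursor=1
After op 4 (home): buf='KAOGY' cursor=0
After op 5 (home): buf='KAOGY' cursor=0
After op 6 (end): buf='KAOGY' cursor=5
After op 7 (delete): buf='KAOGY' cursor=5
After op 8 (end): buf='KAOGY' cursor=5
After op 9 (end): buf='KAOGY' cursor=5
After op 10 (end): buf='KAOGY' cursor=5

Answer: KAOGY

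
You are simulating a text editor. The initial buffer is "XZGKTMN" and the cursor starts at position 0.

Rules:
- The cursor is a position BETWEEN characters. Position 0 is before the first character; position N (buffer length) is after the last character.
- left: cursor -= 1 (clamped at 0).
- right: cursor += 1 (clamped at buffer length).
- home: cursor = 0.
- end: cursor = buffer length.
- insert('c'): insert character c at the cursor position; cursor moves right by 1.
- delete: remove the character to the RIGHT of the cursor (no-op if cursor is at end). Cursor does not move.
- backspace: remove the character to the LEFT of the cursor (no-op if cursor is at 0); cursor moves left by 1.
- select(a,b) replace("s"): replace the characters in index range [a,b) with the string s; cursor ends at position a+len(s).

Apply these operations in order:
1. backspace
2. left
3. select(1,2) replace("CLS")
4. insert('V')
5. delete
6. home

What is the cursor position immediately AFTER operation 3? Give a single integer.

After op 1 (backspace): buf='XZGKTMN' cursor=0
After op 2 (left): buf='XZGKTMN' cursor=0
After op 3 (select(1,2) replace("CLS")): buf='XCLSGKTMN' cursor=4

Answer: 4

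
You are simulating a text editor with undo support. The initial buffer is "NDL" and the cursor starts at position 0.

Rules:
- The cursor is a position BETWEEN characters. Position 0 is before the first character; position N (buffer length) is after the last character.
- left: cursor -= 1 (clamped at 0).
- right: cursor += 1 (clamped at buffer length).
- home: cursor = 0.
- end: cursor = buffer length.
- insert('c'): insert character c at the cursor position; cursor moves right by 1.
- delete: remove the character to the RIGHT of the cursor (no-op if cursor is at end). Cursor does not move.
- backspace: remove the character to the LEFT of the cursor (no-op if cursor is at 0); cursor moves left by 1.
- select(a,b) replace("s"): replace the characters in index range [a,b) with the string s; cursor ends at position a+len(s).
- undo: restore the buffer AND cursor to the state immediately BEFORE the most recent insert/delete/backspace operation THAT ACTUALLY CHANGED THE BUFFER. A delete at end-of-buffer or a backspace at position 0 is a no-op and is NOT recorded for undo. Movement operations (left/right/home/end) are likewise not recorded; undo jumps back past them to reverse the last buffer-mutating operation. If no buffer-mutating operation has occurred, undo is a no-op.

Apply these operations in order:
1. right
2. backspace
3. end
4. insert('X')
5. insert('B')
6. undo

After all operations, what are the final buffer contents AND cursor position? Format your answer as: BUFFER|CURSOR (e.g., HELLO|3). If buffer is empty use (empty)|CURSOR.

After op 1 (right): buf='NDL' cursor=1
After op 2 (backspace): buf='DL' cursor=0
After op 3 (end): buf='DL' cursor=2
After op 4 (insert('X')): buf='DLX' cursor=3
After op 5 (insert('B')): buf='DLXB' cursor=4
After op 6 (undo): buf='DLX' cursor=3

Answer: DLX|3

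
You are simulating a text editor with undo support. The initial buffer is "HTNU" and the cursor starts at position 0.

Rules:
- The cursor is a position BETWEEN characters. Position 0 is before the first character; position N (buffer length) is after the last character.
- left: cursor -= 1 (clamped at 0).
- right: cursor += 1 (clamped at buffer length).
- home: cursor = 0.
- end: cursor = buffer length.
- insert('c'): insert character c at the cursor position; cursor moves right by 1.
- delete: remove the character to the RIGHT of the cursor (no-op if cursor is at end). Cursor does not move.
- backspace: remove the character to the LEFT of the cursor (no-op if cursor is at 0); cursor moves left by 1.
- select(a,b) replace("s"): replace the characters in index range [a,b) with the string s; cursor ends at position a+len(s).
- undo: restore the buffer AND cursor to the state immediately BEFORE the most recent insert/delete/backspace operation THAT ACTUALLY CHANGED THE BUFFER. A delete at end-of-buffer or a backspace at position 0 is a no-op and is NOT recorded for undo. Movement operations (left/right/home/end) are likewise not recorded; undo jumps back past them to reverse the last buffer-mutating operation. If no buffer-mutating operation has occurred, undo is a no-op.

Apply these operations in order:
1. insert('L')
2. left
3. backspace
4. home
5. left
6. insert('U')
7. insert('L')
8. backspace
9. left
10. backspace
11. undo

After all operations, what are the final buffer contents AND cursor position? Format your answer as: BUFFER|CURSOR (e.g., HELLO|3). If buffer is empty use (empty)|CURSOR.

Answer: ULLHTNU|2

Derivation:
After op 1 (insert('L')): buf='LHTNU' cursor=1
After op 2 (left): buf='LHTNU' cursor=0
After op 3 (backspace): buf='LHTNU' cursor=0
After op 4 (home): buf='LHTNU' cursor=0
After op 5 (left): buf='LHTNU' cursor=0
After op 6 (insert('U')): buf='ULHTNU' cursor=1
After op 7 (insert('L')): buf='ULLHTNU' cursor=2
After op 8 (backspace): buf='ULHTNU' cursor=1
After op 9 (left): buf='ULHTNU' cursor=0
After op 10 (backspace): buf='ULHTNU' cursor=0
After op 11 (undo): buf='ULLHTNU' cursor=2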